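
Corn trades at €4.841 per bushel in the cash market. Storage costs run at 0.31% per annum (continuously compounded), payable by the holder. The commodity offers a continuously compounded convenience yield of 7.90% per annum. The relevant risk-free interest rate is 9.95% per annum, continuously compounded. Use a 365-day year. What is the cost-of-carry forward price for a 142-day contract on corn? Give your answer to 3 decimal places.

€4.886 per bushel

Net carry = r + u − y = 0.0995 + 0.0031 − 0.0790 = 0.0236
F = S·e^((r+u−y)T) = 4.841 · e^(0.0236 × 142/365) = 4.841 · e^0.009181
= 4.841 × 1.009223 = €4.886 per bushel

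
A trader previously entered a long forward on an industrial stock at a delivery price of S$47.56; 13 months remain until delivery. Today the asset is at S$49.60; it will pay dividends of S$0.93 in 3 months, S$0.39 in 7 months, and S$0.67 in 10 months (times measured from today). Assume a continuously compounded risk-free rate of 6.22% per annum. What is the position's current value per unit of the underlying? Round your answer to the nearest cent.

PV(remaining dividends) I = 0.93·e^(−0.0622·3/12) + 0.39·e^(−0.0622·7/12) + 0.67·e^(−0.0622·10/12) = 1.9279
Current forward F = (S − I)·e^(rT) = (49.60 − 1.9279)·e^(0.0622·13/12) = 47.6721 × 1.069705 = 50.9951
Value (long) = (F − K)·e^(−rT) = (50.9951 − 47.56) × 0.934837 = 3.2113
Value = S$3.21

S$3.21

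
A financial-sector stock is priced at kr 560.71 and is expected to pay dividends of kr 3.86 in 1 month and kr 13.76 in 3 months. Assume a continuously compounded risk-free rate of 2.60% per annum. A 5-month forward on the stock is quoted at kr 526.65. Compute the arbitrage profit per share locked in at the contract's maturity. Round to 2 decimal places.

PV(dividends) I = 3.86·e^(−0.0260·1/12) + 13.76·e^(−0.0260·3/12) = 17.5225
Fair forward F* = (S − I)·e^(rT) = (560.71 − 17.5225)·e^0.010833 = 543.1875 × 1.010892 = 549.1039
Market kr 526.65 < fair 549.1039: forward underpriced → reverse cash-and-carry (short the stock, invest proceeds at r, pay the dividends, go long the forward).
Profit at T = |F_mkt − F*| = |526.65 − 549.1039| = kr 22.45 per share

kr 22.45 per share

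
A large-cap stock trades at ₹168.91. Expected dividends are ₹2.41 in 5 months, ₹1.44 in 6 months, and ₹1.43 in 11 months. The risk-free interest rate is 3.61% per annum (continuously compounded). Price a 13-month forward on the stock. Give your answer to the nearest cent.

PV(dividends) I = 2.41·e^(−0.0361·5/12) + 1.44·e^(−0.0361·6/12) + 1.43·e^(−0.0361·11/12)
I = 2.3740 + 1.4142 + 1.3835 = 5.1717
F = (S − I)·e^(rT) = (168.91 − 5.1717) · e^(0.0361·13/12)
= 163.7383 · e^0.039108 = 163.7383 × 1.039883 = ₹170.27

₹170.27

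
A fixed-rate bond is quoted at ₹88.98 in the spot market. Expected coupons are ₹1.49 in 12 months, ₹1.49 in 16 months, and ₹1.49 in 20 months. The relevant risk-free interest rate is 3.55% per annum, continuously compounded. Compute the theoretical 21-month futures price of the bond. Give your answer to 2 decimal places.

₹90.15

PV(coupons) I = 1.49·e^(−0.0355·12/12) + 1.49·e^(−0.0355·16/12) + 1.49·e^(−0.0355·20/12)
I = 1.4380 + 1.4211 + 1.4044 = 4.2635
F = (S − I)·e^(rT) = (88.98 − 4.2635) · e^(0.0355·21/12)
= 84.7165 · e^0.062125 = 84.7165 × 1.064095 = ₹90.15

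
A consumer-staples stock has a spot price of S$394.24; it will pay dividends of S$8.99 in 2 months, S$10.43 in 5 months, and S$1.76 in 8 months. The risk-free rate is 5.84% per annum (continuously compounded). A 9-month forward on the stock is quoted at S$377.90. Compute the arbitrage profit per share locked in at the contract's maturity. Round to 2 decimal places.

PV(dividends) I = 8.99·e^(−0.0584·2/12) + 10.43·e^(−0.0584·5/12) + 1.76·e^(−0.0584·8/12) = 20.7750
Fair forward F* = (S − I)·e^(rT) = (394.24 − 20.7750)·e^0.043800 = 373.4650 × 1.044773 = 390.1861
Market S$377.90 < fair 390.1861: forward underpriced → reverse cash-and-carry (short the stock, invest proceeds at r, pay the dividends, go long the forward).
Profit at T = |F_mkt − F*| = |377.90 − 390.1861| = S$12.29 per share

S$12.29 per share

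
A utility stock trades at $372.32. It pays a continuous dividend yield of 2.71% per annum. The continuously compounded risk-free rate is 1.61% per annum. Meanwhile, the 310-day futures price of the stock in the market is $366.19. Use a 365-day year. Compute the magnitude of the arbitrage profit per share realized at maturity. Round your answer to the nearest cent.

$2.67 per share

Fair futures: F* = S·e^(carry·T), with carry = (r − q) = 0.0161 − 0.0271 = -0.0110
F* = 372.32 · e^(-0.0110 × 310/365) = 372.32 · e^-0.009342 = 372.32 × 0.990702 = $368.8582
Market $366.19 < fair $368.8582: forward underpriced → reverse cash-and-carry (short spot, go long the forward).
At maturity, profit = |F_mkt − F*| = |366.19 − 368.8582| = $2.67 per share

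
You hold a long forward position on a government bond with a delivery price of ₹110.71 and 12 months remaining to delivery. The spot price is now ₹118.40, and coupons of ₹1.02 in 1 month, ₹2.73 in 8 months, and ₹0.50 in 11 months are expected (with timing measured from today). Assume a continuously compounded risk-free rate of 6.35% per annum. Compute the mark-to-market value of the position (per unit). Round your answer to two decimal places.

₹10.40

PV(remaining coupons) I = 1.02·e^(−0.0635·1/12) + 2.73·e^(−0.0635·8/12) + 0.50·e^(−0.0635·11/12) = 4.1032
Current forward F = (S − I)·e^(rT) = (118.40 − 4.1032)·e^(0.0635·12/12) = 114.2968 × 1.065559 = 121.7900
Value (long) = (F − K)·e^(−rT) = (121.7900 − 110.71) × 0.938474 = 10.3983
Value = ₹10.40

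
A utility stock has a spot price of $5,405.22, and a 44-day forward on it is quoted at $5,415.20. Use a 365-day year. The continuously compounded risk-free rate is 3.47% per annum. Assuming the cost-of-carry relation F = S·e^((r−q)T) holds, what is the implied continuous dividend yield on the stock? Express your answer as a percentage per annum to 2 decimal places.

From F = S·e^((r−q)T): (r − q) = ln(F/S)/T
ln(5415.20/5405.22) = ln(1.001846) = 0.001844
(r − q) = 0.001844 / (44/365) = 0.015297
q = r − ln(F/S)/T = 0.0347 − 0.015297 = 0.019403
q = 1.94%

1.94%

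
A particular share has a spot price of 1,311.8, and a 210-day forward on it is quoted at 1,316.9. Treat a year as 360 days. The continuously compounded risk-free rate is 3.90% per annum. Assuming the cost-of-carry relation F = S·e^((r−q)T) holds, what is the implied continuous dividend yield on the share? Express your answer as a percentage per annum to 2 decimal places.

3.23%

From F = S·e^((r−q)T): (r − q) = ln(F/S)/T
ln(1316.9/1311.8) = ln(1.003888) = 0.003880
(r − q) = 0.003880 / (210/360) = 0.006651
q = r − ln(F/S)/T = 0.0390 − 0.006651 = 0.032349
q = 3.23%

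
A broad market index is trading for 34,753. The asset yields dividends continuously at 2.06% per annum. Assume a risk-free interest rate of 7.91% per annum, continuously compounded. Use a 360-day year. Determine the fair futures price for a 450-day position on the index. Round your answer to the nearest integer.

37,390

F = S·e^((r − q)T) = 34753 · e^((0.0791 − 0.0206) × 450/360)
= 34753 · e^0.073125 = 34753 × 1.075865
F = 37,390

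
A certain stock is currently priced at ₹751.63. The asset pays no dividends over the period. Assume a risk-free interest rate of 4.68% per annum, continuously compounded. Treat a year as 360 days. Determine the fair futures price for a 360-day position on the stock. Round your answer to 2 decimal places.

₹787.64

F = S·e^(rT) = 751.63 · e^(0.0468 × 360/360)
= 751.63 · e^0.046800 = 751.63 × 1.047912
F = ₹787.64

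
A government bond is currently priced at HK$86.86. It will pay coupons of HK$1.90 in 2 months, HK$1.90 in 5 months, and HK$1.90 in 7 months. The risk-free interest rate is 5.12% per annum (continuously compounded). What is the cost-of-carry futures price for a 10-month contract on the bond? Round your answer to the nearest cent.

PV(coupons) I = 1.90·e^(−0.0512·2/12) + 1.90·e^(−0.0512·5/12) + 1.90·e^(−0.0512·7/12)
I = 1.8839 + 1.8599 + 1.8441 = 5.5879
F = (S − I)·e^(rT) = (86.86 − 5.5879) · e^(0.0512·10/12)
= 81.2721 · e^0.042667 = 81.2721 × 1.043590 = HK$84.81

HK$84.81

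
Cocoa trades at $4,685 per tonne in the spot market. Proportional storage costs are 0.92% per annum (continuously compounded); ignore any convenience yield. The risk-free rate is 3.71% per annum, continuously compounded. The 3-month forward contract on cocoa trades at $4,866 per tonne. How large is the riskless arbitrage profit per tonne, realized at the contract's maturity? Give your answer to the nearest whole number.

$126 per tonne

Fair forward: F* = S·e^(carry·T), with carry = (r + u) = 0.0371 + 0.0092 = 0.0463
F* = 4685 · e^(0.0463 × 3/12) = 4685 · e^0.011575 = 4685 × 1.011642 = $4739.5428
Market $4866 > fair $4739.5428: forward overpriced → cash-and-carry (buy spot, short the forward).
At maturity, profit = |F_mkt − F*| = |4866 − 4739.5428| = $126 per tonne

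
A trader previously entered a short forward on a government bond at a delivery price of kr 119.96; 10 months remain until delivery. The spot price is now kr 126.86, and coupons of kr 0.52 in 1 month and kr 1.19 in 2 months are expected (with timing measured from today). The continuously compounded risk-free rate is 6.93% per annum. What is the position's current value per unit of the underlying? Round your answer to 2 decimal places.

PV(remaining coupons) I = 0.52·e^(−0.0693·1/12) + 1.19·e^(−0.0693·2/12) = 1.6933
Current forward F = (S − I)·e^(rT) = (126.86 − 1.6933)·e^(0.0693·10/12) = 125.1667 × 1.059450 = 132.6079
Value (long) = (F − K)·e^(−rT) = (132.6079 − 119.96) × 0.943886 = 11.9382
Short position value = −(long value) = -kr 11.94

-kr 11.94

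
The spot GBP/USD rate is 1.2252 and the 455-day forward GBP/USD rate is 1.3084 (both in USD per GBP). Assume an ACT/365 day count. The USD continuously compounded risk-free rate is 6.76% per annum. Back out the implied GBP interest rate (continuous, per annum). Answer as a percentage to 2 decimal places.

1.49%

F = S·e^((r_USD − r_GBP)T) ⇒ r_GBP = r_USD − ln(F/S)/T
ln(1.3084/1.2252) = 0.065701; /(455/365) = 0.052705
r_GBP = 0.0676 − 0.052705 = 0.014895
r_GBP = 1.49%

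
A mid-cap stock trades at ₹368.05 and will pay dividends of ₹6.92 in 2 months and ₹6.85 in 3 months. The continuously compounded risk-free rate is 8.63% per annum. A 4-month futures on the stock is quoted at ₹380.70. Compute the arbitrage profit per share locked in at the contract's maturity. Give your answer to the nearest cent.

₹15.83 per share

PV(dividends) I = 6.92·e^(−0.0863·2/12) + 6.85·e^(−0.0863·3/12) = 13.5250
Fair futures F* = (S − I)·e^(rT) = (368.05 − 13.5250)·e^0.028767 = 354.5250 × 1.029185 = 364.8718
Market ₹380.70 > fair 364.8718: forward overpriced → cash-and-carry (borrow at r, buy the stock and collect the dividends, short the forward).
Profit at T = |F_mkt − F*| = |380.70 − 364.8718| = ₹15.83 per share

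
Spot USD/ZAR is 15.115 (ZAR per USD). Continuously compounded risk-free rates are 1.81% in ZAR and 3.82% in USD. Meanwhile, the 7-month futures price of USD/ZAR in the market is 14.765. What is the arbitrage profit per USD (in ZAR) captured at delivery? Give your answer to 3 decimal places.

0.174 per USD (in ZAR)

Fair futures: F* = S·e^(carry·T), with carry = (r_ZAR − r_USD) = 0.0181 − 0.0382 = -0.0201
F* = 15.115 · e^(-0.0201 × 7/12) = 15.115 · e^-0.011725 = 15.115 × 0.988343 = 14.9388
Market 14.765 < fair 14.9388: forward underpriced → reverse cash-and-carry (short spot, go long the forward).
At maturity, profit = |F_mkt − F*| = |14.765 − 14.9388| = 0.174 per USD (in ZAR)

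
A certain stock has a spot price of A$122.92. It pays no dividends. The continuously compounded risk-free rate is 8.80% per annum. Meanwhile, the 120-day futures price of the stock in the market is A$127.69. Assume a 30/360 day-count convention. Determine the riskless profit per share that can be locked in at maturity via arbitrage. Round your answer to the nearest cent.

A$1.11 per share

Fair futures: F* = S·e^(carry·T), with carry = r = 0.0880
F* = 122.92 · e^(0.0880 × 120/360) = 122.92 · e^0.029333 = 122.92 × 1.029767 = A$126.5790
Market A$127.69 > fair A$126.5790: forward overpriced → cash-and-carry (buy spot, short the forward).
At maturity, profit = |F_mkt − F*| = |127.69 − 126.5790| = A$1.11 per share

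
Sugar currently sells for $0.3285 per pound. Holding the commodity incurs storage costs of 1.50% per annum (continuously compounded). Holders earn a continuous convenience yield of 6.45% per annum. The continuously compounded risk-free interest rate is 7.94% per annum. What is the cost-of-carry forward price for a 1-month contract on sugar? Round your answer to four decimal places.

$0.3293 per pound

Net carry = r + u − y = 0.0794 + 0.0150 − 0.0645 = 0.0299
F = S·e^((r+u−y)T) = 0.3285 · e^(0.0299 × 1/12) = 0.3285 · e^0.002492
= 0.3285 × 1.002495 = $0.3293 per pound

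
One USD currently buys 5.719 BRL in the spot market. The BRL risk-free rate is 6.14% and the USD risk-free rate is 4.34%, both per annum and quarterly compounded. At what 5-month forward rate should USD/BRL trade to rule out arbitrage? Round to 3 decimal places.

By covered interest parity, F = S · (1+r_BRL/4)^(4T) / (1+r_USD/4)^(4T)
= 5.719 × 1.025714 / 1.018149 = 5.719 × 1.007430
F = 5.761 BRL per USD

5.761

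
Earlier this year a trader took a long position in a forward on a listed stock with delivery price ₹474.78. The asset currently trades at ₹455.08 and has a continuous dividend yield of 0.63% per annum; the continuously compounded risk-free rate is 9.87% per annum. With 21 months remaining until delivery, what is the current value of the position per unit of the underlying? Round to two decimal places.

₹50.63

Current fair forward for the remaining 21 months: F = S·e^((r − q)·T), (r − q) = 0.0987 − 0.0063 = 0.0924
F = 455.08 · e^(0.0924 × 21/12) = 455.08 × 1.175508 = 534.9502
Value of long forward = (F − K)·e^(−rT) = (534.9502 − 474.78) · e^(−0.0987·21/12)
= 60.1702 × 0.841369 = 50.63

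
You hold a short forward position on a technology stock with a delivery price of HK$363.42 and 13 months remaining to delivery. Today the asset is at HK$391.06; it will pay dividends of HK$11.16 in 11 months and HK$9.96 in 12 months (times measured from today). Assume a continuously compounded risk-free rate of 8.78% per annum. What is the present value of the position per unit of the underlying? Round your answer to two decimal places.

PV(remaining dividends) I = 11.16·e^(−0.0878·11/12) + 9.96·e^(−0.0878·12/12) = 19.4198
Current forward F = (S − I)·e^(rT) = (391.06 − 19.4198)·e^(0.0878·13/12) = 371.6402 × 1.099787 = 408.7251
Value (long) = (F − K)·e^(−rT) = (408.7251 − 363.42) × 0.909267 = 41.1944
Short position value = −(long value) = -HK$41.19

-HK$41.19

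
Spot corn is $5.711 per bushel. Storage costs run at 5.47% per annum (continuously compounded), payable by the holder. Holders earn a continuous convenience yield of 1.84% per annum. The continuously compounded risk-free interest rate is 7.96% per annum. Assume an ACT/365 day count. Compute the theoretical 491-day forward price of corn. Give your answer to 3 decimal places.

Net carry = r + u − y = 0.0796 + 0.0547 − 0.0184 = 0.1159
F = S·e^((r+u−y)T) = 5.711 · e^(0.1159 × 491/365) = 5.711 · e^0.155909
= 5.711 × 1.168720 = $6.675 per bushel

$6.675 per bushel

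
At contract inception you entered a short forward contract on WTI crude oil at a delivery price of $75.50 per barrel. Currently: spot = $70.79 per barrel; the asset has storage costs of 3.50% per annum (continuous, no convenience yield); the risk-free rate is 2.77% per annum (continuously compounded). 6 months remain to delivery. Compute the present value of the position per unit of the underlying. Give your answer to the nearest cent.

$2.42 per barrel

Current fair forward for the remaining 6 months: F = S·e^((r + u)·T), (r + u) = 0.0277 + 0.0350 = 0.0627
F = 70.79 · e^(0.0627 × 6/12) = 70.79 × 1.031847 = 73.0444
Value of long forward = (F − K)·e^(−rT) = (73.0444 − 75.50) · e^(−0.0277·6/12)
= -2.4556 × 0.986245 = -2.42
Short position value = −(long value) = $2.42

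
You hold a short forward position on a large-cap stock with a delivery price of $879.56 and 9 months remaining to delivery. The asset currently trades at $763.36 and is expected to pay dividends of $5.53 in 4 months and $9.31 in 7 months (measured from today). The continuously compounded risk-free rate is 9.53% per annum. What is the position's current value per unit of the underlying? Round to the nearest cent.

PV(remaining dividends) I = 5.53·e^(−0.0953·4/12) + 9.31·e^(−0.0953·7/12) = 14.1637
Current forward F = (S − I)·e^(rT) = (763.36 − 14.1637)·e^(0.0953·9/12) = 749.1963 × 1.074091 = 804.7050
Value (long) = (F − K)·e^(−rT) = (804.7050 − 879.56) × 0.931020 = -69.6915
Short position value = −(long value) = $69.69

$69.69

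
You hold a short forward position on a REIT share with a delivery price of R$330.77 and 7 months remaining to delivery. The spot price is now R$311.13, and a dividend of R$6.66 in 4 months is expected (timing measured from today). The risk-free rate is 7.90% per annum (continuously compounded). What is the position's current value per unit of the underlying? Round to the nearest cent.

PV(remaining dividends) I = 6.66·e^(−0.0790·4/12) = 6.4869
Current forward F = (S − I)·e^(rT) = (311.13 − 6.4869)·e^(0.0790·7/12) = 304.6431 × 1.047162 = 319.0107
Value (long) = (F − K)·e^(−rT) = (319.0107 − 330.77) × 0.954962 = -11.2297
Short position value = −(long value) = R$11.23

R$11.23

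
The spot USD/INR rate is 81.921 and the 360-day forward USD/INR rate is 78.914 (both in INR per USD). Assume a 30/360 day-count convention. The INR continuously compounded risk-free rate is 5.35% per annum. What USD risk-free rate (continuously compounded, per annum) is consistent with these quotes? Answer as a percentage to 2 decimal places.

F = S·e^((r_INR − r_USD)T) ⇒ r_USD = r_INR − ln(F/S)/T
ln(78.914/81.921) = -0.037397; /(360/360) = -0.037397
r_USD = 0.0535 + 0.037397 = 0.090897
r_USD = 9.09%

9.09%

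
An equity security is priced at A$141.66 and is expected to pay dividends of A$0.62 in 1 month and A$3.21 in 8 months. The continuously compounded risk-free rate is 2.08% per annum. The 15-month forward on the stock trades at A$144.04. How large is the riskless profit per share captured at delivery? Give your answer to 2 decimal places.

PV(dividends) I = 0.62·e^(−0.0208·1/12) + 3.21·e^(−0.0208·8/12) = 3.7847
Fair forward F* = (S − I)·e^(rT) = (141.66 − 3.7847)·e^0.026000 = 137.8753 × 1.026341 = 141.5071
Market A$144.04 > fair 141.5071: forward overpriced → cash-and-carry (borrow at r, buy the stock and collect the dividends, short the forward).
Profit at T = |F_mkt − F*| = |144.04 − 141.5071| = A$2.53 per share

A$2.53 per share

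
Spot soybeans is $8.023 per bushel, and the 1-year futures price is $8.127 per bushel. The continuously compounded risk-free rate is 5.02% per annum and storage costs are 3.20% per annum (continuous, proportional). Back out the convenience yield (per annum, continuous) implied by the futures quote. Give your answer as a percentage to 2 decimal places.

F = S·e^((r+u−y)T) ⇒ (r+u−y) = ln(F/S)/T
ln(8.127/8.023) = 0.012879; /T ⇒ 0.012879
y = r + u − ln(F/S)/T = 0.0502 + 0.0320 − 0.012879 = 0.069321
y = 6.93%

6.93%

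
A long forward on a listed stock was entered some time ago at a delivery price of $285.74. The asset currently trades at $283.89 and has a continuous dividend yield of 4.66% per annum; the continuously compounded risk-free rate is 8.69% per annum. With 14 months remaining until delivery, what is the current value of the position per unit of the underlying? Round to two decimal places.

$10.68

Current fair forward for the remaining 14 months: F = S·e^((r − q)·T), (r − q) = 0.0869 − 0.0466 = 0.0403
F = 283.89 · e^(0.0403 × 14/12) = 283.89 × 1.048139 = 297.5562
Value of long forward = (F − K)·e^(−rT) = (297.5562 − 285.74) · e^(−0.0869·14/12)
= 11.8162 × 0.903587 = 10.68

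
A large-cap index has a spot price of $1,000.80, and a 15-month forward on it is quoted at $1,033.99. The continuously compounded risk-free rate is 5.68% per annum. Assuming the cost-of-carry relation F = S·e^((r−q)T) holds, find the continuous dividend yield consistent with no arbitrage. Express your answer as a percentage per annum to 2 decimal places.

From F = S·e^((r−q)T): (r − q) = ln(F/S)/T
ln(1033.99/1000.80) = ln(1.033163) = 0.032625
(r − q) = 0.032625 / (15/12) = 0.026100
q = r − ln(F/S)/T = 0.0568 − 0.026100 = 0.030700
q = 3.07%

3.07%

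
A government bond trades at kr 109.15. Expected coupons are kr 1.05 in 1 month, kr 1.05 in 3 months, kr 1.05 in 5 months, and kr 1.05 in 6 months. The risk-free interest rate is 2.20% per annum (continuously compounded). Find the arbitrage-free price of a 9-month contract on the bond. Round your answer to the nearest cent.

PV(coupons) I = 1.05·e^(−0.0220·1/12) + 1.05·e^(−0.0220·3/12) + 1.05·e^(−0.0220·5/12) + 1.05·e^(−0.0220·6/12)
I = 1.0481 + 1.0442 + 1.0404 + 1.0385 = 4.1712
F = (S − I)·e^(rT) = (109.15 − 4.1712) · e^(0.0220·9/12)
= 104.9788 · e^0.016500 = 104.9788 × 1.016637 = kr 106.73

kr 106.73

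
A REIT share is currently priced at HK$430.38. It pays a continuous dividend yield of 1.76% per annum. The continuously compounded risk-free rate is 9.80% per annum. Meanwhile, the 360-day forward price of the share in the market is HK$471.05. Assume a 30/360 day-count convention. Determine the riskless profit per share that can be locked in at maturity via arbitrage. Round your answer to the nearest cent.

Fair forward: F* = S·e^(carry·T), with carry = (r − q) = 0.0980 − 0.0176 = 0.0804
F* = 430.38 · e^(0.0804 × 360/360) = 430.38 · e^0.080400 = 430.38 × 1.083720 = HK$466.4114
Market HK$471.05 > fair HK$466.4114: forward overpriced → cash-and-carry (buy spot, short the forward).
At maturity, profit = |F_mkt − F*| = |471.05 − 466.4114| = HK$4.64 per share

HK$4.64 per share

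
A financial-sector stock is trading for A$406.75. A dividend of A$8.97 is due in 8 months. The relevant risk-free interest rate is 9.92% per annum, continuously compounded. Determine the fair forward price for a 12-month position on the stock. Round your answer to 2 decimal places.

PV(dividends) I = 8.97·e^(−0.0992·8/12)
I = 8.3960
F = (S − I)·e^(rT) = (406.75 − 8.3960) · e^(0.0992·12/12)
= 398.3540 · e^0.099200 = 398.3540 × 1.104287 = A$439.90

A$439.90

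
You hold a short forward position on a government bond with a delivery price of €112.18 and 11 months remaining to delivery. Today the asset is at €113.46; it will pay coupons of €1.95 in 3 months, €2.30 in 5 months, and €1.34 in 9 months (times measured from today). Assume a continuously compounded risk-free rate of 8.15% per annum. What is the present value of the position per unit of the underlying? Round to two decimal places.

PV(remaining coupons) I = 1.95·e^(−0.0815·3/12) + 2.30·e^(−0.0815·5/12) + 1.34·e^(−0.0815·9/12) = 5.3944
Current forward F = (S − I)·e^(rT) = (113.46 − 5.3944)·e^(0.0815·11/12) = 108.0656 × 1.077570 = 116.4482
Value (long) = (F − K)·e^(−rT) = (116.4482 − 112.18) × 0.928014 = 3.9609
Short position value = −(long value) = -€3.96

-€3.96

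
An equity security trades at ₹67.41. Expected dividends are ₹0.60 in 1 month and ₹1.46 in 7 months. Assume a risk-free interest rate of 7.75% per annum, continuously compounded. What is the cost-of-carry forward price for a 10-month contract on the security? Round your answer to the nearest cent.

₹69.78

PV(dividends) I = 0.60·e^(−0.0775·1/12) + 1.46·e^(−0.0775·7/12)
I = 0.5961 + 1.3955 = 1.9916
F = (S − I)·e^(rT) = (67.41 − 1.9916) · e^(0.0775·10/12)
= 65.4184 · e^0.064583 = 65.4184 × 1.066714 = ₹69.78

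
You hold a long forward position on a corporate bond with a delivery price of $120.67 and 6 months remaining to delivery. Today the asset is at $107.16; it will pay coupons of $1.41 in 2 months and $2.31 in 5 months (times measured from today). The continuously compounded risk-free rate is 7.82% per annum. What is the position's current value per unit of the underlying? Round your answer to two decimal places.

PV(remaining coupons) I = 1.41·e^(−0.0782·2/12) + 2.31·e^(−0.0782·5/12) = 3.6277
Current forward F = (S − I)·e^(rT) = (107.16 − 3.6277)·e^(0.0782·6/12) = 103.5323 × 1.039874 = 107.6605
Value (long) = (F − K)·e^(−rT) = (107.6605 − 120.67) × 0.961655 = -12.5107
Value = -$12.51

-$12.51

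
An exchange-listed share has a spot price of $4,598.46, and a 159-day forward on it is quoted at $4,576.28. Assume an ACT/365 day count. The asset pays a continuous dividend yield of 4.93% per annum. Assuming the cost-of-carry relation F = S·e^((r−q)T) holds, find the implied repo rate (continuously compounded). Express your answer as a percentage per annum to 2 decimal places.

From F = S·e^((r−q)T): (r − q) = ln(F/S)/T
ln(4576.28/4598.46) = ln(0.995177) = -0.004835
(r − q) = -0.004835 / (159/365) = -0.011099
r = ln(F/S)/T + q = -0.011099 + 0.0493 = 0.038201
r = 3.82%

3.82%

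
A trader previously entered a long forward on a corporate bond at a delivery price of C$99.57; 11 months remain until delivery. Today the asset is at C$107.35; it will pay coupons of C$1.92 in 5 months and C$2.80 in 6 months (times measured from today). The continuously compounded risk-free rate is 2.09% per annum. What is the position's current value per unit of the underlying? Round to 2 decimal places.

C$5.00

PV(remaining coupons) I = 1.92·e^(−0.0209·5/12) + 2.80·e^(−0.0209·6/12) = 4.6742
Current forward F = (S − I)·e^(rT) = (107.35 − 4.6742)·e^(0.0209·11/12) = 102.6758 × 1.019343 = 104.6619
Value (long) = (F − K)·e^(−rT) = (104.6619 − 99.57) × 0.981024 = 4.9953
Value = C$5.00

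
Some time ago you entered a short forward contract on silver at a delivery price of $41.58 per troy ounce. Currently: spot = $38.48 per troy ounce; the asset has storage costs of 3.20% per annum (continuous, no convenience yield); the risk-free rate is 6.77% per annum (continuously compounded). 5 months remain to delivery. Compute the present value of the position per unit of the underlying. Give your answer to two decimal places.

$1.43 per troy ounce

Current fair forward for the remaining 5 months: F = S·e^((r + u)·T), (r + u) = 0.0677 + 0.0320 = 0.0997
F = 38.48 · e^(0.0997 × 5/12) = 38.48 × 1.042417 = 40.1122
Value of long forward = (F − K)·e^(−rT) = (40.1122 − 41.58) · e^(−0.0677·5/12)
= -1.4678 × 0.972186 = -1.43
Short position value = −(long value) = $1.43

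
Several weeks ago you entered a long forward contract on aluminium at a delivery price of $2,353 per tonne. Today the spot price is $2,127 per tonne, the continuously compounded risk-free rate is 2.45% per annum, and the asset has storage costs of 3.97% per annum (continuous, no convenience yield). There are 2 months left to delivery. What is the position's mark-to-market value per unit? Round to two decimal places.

-$202.29 per tonne

Current fair forward for the remaining 2 months: F = S·e^((r + u)·T), (r + u) = 0.0245 + 0.0397 = 0.0642
F = 2127 · e^(0.0642 × 2/12) = 2127 × 1.01075745 = 2149.8811
Value of long forward = (F − K)·e^(−rT) = (2149.8811 − 2353) · e^(−0.0245·2/12)
= -203.1189 × 0.99592499 = -202.29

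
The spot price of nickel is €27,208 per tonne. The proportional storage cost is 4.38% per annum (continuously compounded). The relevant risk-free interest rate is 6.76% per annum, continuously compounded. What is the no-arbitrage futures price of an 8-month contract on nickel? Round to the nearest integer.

€29,306 per tonne

Net carry = r + u − y = 0.0676 + 0.0438 − 0.0000 = 0.1114
F = S·e^((r+u−y)T) = 27208 · e^(0.1114 × 8/12) = 27208 · e^0.074267
= 27208 × 1.077094 = €29,306 per tonne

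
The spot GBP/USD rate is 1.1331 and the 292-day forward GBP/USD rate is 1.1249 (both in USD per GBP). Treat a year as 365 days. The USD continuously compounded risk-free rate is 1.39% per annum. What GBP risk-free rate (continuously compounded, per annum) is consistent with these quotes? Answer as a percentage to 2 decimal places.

F = S·e^((r_USD − r_GBP)T) ⇒ r_GBP = r_USD − ln(F/S)/T
ln(1.1249/1.1331) = -0.007263; /(292/365) = -0.009079
r_GBP = 0.0139 + 0.009079 = 0.022979
r_GBP = 2.30%

2.30%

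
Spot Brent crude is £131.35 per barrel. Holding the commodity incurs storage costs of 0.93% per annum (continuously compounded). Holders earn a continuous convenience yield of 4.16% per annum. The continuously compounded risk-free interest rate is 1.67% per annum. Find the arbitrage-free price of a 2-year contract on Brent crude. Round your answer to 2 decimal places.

£127.32 per barrel

Net carry = r + u − y = 0.0167 + 0.0093 − 0.0416 = -0.0156
F = S·e^((r+u−y)T) = 131.35 · e^(-0.0156 × 2) = 131.35 · e^-0.031200
= 131.35 × 0.969282 = £127.32 per barrel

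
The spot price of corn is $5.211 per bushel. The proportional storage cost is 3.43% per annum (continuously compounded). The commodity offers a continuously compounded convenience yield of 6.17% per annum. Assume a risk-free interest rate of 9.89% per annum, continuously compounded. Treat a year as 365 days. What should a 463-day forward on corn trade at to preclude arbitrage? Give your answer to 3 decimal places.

$5.706 per bushel

Net carry = r + u − y = 0.0989 + 0.0343 − 0.0617 = 0.0715
F = S·e^((r+u−y)T) = 5.211 · e^(0.0715 × 463/365) = 5.211 · e^0.090697
= 5.211 × 1.094937 = $5.706 per bushel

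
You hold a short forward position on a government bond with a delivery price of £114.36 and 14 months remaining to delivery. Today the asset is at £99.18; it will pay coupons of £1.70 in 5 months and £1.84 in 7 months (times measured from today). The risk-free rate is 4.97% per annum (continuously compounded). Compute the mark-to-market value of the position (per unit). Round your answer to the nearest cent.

PV(remaining coupons) I = 1.70·e^(−0.0497·5/12) + 1.84·e^(−0.0497·7/12) = 3.4526
Current forward F = (S − I)·e^(rT) = (99.18 − 3.4526)·e^(0.0497·14/12) = 95.7274 × 1.059697 = 101.4420
Value (long) = (F − K)·e^(−rT) = (101.4420 − 114.36) × 0.943666 = -12.1903
Short position value = −(long value) = £12.19

£12.19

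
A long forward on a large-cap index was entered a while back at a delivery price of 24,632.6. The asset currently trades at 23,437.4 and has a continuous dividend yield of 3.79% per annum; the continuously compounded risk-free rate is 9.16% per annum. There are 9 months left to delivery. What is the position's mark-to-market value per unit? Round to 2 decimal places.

Current fair forward for the remaining 9 months: F = S·e^((r − q)·T), (r − q) = 0.0916 − 0.0379 = 0.0537
F = 23437.4 · e^(0.0537 × 9/12) = 23437.4 × 1.04109704 = 24400.6078
Value of long forward = (F − K)·e^(−rT) = (24400.6078 − 24632.6) · e^(−0.0916·9/12)
= -231.9922 × 0.93360672 = -216.59

-216.59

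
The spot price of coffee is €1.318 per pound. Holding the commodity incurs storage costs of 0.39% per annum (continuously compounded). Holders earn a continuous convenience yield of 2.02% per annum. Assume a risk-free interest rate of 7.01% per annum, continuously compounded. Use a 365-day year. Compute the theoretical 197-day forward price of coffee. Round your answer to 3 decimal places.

Net carry = r + u − y = 0.0701 + 0.0039 − 0.0202 = 0.0538
F = S·e^((r+u−y)T) = 1.318 · e^(0.0538 × 197/365) = 1.318 · e^0.029037
= 1.318 × 1.029463 = €1.357 per pound

€1.357 per pound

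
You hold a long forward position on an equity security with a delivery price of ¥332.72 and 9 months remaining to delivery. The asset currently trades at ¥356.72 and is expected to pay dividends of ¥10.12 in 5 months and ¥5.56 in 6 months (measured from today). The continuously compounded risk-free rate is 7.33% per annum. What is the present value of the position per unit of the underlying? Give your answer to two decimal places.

PV(remaining dividends) I = 10.12·e^(−0.0733·5/12) + 5.56·e^(−0.0733·6/12) = 15.1755
Current forward F = (S − I)·e^(rT) = (356.72 − 15.1755)·e^(0.0733·9/12) = 341.5445 × 1.056514 = 360.8465
Value (long) = (F − K)·e^(−rT) = (360.8465 − 332.72) × 0.946509 = 26.6220
Value = ¥26.62

¥26.62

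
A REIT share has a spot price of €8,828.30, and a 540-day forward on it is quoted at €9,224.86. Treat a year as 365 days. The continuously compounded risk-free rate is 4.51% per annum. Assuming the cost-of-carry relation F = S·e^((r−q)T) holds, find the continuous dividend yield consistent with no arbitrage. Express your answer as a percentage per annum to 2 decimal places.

From F = S·e^((r−q)T): (r − q) = ln(F/S)/T
ln(9224.86/8828.30) = ln(1.044919) = 0.043939
(r − q) = 0.043939 / (540/365) = 0.029700
q = r − ln(F/S)/T = 0.0451 − 0.029700 = 0.015400
q = 1.54%

1.54%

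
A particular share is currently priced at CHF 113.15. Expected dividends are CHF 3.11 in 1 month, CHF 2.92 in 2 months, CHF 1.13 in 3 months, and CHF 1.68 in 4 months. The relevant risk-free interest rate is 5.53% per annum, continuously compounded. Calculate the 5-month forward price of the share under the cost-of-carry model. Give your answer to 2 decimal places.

CHF 106.83

PV(dividends) I = 3.11·e^(−0.0553·1/12) + 2.92·e^(−0.0553·2/12) + 1.13·e^(−0.0553·3/12) + 1.68·e^(−0.0553·4/12)
I = 3.0957 + 2.8932 + 1.1145 + 1.6493 = 8.7527
F = (S − I)·e^(rT) = (113.15 − 8.7527) · e^(0.0553·5/12)
= 104.3973 · e^0.023042 = 104.3973 × 1.023310 = CHF 106.83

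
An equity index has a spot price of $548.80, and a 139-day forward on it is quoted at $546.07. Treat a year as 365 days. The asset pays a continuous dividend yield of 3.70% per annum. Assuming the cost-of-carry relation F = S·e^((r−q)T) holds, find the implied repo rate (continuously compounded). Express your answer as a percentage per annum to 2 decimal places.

2.39%

From F = S·e^((r−q)T): (r − q) = ln(F/S)/T
ln(546.07/548.80) = ln(0.995026) = -0.004986
(r − q) = -0.004986 / (139/365) = -0.013093
r = ln(F/S)/T + q = -0.013093 + 0.0370 = 0.023907
r = 2.39%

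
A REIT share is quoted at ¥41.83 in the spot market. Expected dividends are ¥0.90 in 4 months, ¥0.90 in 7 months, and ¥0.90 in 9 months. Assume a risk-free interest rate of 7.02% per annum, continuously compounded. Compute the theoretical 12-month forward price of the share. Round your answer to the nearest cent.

PV(dividends) I = 0.90·e^(−0.0702·4/12) + 0.90·e^(−0.0702·7/12) + 0.90·e^(−0.0702·9/12)
I = 0.8792 + 0.8639 + 0.8538 = 2.5969
F = (S − I)·e^(rT) = (41.83 − 2.5969) · e^(0.0702·12/12)
= 39.2331 · e^0.070200 = 39.2331 × 1.072723 = ¥42.09

¥42.09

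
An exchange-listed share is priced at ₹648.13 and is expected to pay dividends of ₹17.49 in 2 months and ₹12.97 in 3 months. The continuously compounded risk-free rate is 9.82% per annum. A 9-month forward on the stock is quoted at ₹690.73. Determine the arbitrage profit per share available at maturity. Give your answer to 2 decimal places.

PV(dividends) I = 17.49·e^(−0.0982·2/12) + 12.97·e^(−0.0982·3/12) = 29.8615
Fair forward F* = (S − I)·e^(rT) = (648.13 − 29.8615)·e^0.073650 = 618.2685 × 1.076430 = 665.5228
Market ₹690.73 > fair 665.5228: forward overpriced → cash-and-carry (borrow at r, buy the stock and collect the dividends, short the forward).
Profit at T = |F_mkt − F*| = |690.73 − 665.5228| = ₹25.21 per share

₹25.21 per share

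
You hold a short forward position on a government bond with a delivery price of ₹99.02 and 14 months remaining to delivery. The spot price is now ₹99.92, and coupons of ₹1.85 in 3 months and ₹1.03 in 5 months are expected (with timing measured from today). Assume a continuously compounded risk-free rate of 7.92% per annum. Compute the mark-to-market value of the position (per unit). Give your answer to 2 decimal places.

-₹6.83

PV(remaining coupons) I = 1.85·e^(−0.0792·3/12) + 1.03·e^(−0.0792·5/12) = 2.8103
Current forward F = (S − I)·e^(rT) = (99.92 − 2.8103)·e^(0.0792·14/12) = 97.1097 × 1.096803 = 106.5102
Value (long) = (F − K)·e^(−rT) = (106.5102 − 99.02) × 0.911740 = 6.8291
Short position value = −(long value) = -₹6.83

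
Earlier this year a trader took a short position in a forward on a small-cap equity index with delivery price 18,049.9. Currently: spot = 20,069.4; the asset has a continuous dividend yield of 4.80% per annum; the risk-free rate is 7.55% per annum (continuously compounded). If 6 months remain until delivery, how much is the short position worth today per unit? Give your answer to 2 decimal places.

Current fair forward for the remaining 6 months: F = S·e^((r − q)·T), (r − q) = 0.0755 − 0.0480 = 0.0275
F = 20069.4 · e^(0.0275 × 6/12) = 20069.4 × 1.01384497 = 20347.2602
Value of long forward = (F − K)·e^(−rT) = (20347.2602 − 18049.9) · e^(−0.0755·6/12)
= 2297.3602 × 0.96295365 = 2212.25
Short position value = −(long value) = -2212.25

-2212.25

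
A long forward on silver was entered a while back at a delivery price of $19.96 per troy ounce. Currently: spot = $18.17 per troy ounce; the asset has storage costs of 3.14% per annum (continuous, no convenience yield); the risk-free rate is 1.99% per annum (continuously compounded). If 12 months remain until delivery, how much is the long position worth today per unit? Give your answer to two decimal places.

Current fair forward for the remaining 12 months: F = S·e^((r + u)·T), (r + u) = 0.0199 + 0.0314 = 0.0513
F = 18.17 · e^(0.0513 × 12/12) = 18.17 × 1.052639 = 19.1265
Value of long forward = (F − K)·e^(−rT) = (19.1265 − 19.96) · e^(−0.0199·12/12)
= -0.8335 × 0.980297 = -0.82

-$0.82 per troy ounce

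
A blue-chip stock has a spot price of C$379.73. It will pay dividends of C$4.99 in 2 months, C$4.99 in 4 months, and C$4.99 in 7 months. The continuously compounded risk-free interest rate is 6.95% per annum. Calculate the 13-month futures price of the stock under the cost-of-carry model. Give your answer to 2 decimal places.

C$393.68

PV(dividends) I = 4.99·e^(−0.0695·2/12) + 4.99·e^(−0.0695·4/12) + 4.99·e^(−0.0695·7/12)
I = 4.9325 + 4.8757 + 4.7917 = 14.5999
F = (S − I)·e^(rT) = (379.73 − 14.5999) · e^(0.0695·13/12)
= 365.1301 · e^0.075292 = 365.1301 × 1.078199 = C$393.68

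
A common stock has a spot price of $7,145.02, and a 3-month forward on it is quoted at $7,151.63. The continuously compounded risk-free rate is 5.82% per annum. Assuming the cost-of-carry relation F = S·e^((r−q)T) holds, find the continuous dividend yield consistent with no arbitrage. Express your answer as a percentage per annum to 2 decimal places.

From F = S·e^((r−q)T): (r − q) = ln(F/S)/T
ln(7151.63/7145.02) = ln(1.000925) = 0.000925
(r − q) = 0.000925 / (3/12) = 0.003700
q = r − ln(F/S)/T = 0.0582 − 0.003700 = 0.054500
q = 5.45%

5.45%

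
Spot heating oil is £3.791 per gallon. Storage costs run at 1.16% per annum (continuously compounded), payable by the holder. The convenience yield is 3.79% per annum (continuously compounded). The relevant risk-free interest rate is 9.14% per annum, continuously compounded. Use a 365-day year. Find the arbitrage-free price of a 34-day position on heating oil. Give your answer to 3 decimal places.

£3.814 per gallon

Net carry = r + u − y = 0.0914 + 0.0116 − 0.0379 = 0.0651
F = S·e^((r+u−y)T) = 3.791 · e^(0.0651 × 34/365) = 3.791 · e^0.006064
= 3.791 × 1.006082 = £3.814 per gallon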